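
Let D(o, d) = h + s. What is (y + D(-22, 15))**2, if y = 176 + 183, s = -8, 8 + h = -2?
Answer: 116281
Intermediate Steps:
h = -10 (h = -8 - 2 = -10)
D(o, d) = -18 (D(o, d) = -10 - 8 = -18)
y = 359
(y + D(-22, 15))**2 = (359 - 18)**2 = 341**2 = 116281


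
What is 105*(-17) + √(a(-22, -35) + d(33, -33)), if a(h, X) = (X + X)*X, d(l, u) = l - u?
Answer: -1785 + 2*√629 ≈ -1734.8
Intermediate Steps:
a(h, X) = 2*X² (a(h, X) = (2*X)*X = 2*X²)
105*(-17) + √(a(-22, -35) + d(33, -33)) = 105*(-17) + √(2*(-35)² + (33 - 1*(-33))) = -1785 + √(2*1225 + (33 + 33)) = -1785 + √(2450 + 66) = -1785 + √2516 = -1785 + 2*√629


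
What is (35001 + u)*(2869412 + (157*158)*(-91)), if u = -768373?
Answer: -448872066552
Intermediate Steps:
(35001 + u)*(2869412 + (157*158)*(-91)) = (35001 - 768373)*(2869412 + (157*158)*(-91)) = -733372*(2869412 + 24806*(-91)) = -733372*(2869412 - 2257346) = -733372*612066 = -448872066552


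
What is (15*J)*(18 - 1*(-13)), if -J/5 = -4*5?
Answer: 46500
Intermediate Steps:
J = 100 (J = -(-20)*5 = -5*(-20) = 100)
(15*J)*(18 - 1*(-13)) = (15*100)*(18 - 1*(-13)) = 1500*(18 + 13) = 1500*31 = 46500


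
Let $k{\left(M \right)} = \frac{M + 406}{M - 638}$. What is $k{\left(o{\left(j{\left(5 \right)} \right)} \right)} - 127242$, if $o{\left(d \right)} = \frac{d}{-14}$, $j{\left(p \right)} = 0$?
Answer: $- \frac{1399669}{11} \approx -1.2724 \cdot 10^{5}$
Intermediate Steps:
$o{\left(d \right)} = - \frac{d}{14}$ ($o{\left(d \right)} = d \left(- \frac{1}{14}\right) = - \frac{d}{14}$)
$k{\left(M \right)} = \frac{406 + M}{-638 + M}$
$k{\left(o{\left(j{\left(5 \right)} \right)} \right)} - 127242 = \frac{406 - 0}{-638 - 0} - 127242 = \frac{406 + 0}{-638 + 0} - 127242 = \frac{1}{-638} \cdot 406 - 127242 = \left(- \frac{1}{638}\right) 406 - 127242 = - \frac{7}{11} - 127242 = - \frac{1399669}{11}$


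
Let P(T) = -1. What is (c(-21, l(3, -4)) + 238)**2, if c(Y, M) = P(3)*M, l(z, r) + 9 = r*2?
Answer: 65025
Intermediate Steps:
l(z, r) = -9 + 2*r (l(z, r) = -9 + r*2 = -9 + 2*r)
c(Y, M) = -M
(c(-21, l(3, -4)) + 238)**2 = (-(-9 + 2*(-4)) + 238)**2 = (-(-9 - 8) + 238)**2 = (-1*(-17) + 238)**2 = (17 + 238)**2 = 255**2 = 65025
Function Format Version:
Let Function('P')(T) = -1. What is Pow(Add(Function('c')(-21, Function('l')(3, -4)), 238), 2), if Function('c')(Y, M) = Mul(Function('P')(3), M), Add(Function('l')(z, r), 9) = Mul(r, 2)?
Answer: 65025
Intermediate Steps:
Function('l')(z, r) = Add(-9, Mul(2, r)) (Function('l')(z, r) = Add(-9, Mul(r, 2)) = Add(-9, Mul(2, r)))
Function('c')(Y, M) = Mul(-1, M)
Pow(Add(Function('c')(-21, Function('l')(3, -4)), 238), 2) = Pow(Add(Mul(-1, Add(-9, Mul(2, -4))), 238), 2) = Pow(Add(Mul(-1, Add(-9, -8)), 238), 2) = Pow(Add(Mul(-1, -17), 238), 2) = Pow(Add(17, 238), 2) = Pow(255, 2) = 65025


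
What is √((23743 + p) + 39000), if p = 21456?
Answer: √84199 ≈ 290.17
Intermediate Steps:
√((23743 + p) + 39000) = √((23743 + 21456) + 39000) = √(45199 + 39000) = √84199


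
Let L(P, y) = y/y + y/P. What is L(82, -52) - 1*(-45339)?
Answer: 1858914/41 ≈ 45339.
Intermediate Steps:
L(P, y) = 1 + y/P
L(82, -52) - 1*(-45339) = (82 - 52)/82 - 1*(-45339) = (1/82)*30 + 45339 = 15/41 + 45339 = 1858914/41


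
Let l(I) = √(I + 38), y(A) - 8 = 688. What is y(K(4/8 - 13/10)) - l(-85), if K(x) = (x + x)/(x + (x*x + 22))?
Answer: 696 - I*√47 ≈ 696.0 - 6.8557*I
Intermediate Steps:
K(x) = 2*x/(22 + x + x²) (K(x) = (2*x)/(x + (x² + 22)) = (2*x)/(x + (22 + x²)) = (2*x)/(22 + x + x²) = 2*x/(22 + x + x²))
y(A) = 696 (y(A) = 8 + 688 = 696)
l(I) = √(38 + I)
y(K(4/8 - 13/10)) - l(-85) = 696 - √(38 - 85) = 696 - √(-47) = 696 - I*√47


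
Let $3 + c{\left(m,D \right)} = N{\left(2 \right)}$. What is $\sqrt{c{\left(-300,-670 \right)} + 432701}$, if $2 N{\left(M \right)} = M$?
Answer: $\sqrt{432699} \approx 657.8$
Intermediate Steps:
$N{\left(M \right)} = \frac{M}{2}$
$c{\left(m,D \right)} = -2$ ($c{\left(m,D \right)} = -3 + \frac{1}{2} \cdot 2 = -3 + 1 = -2$)
$\sqrt{c{\left(-300,-670 \right)} + 432701} = \sqrt{-2 + 432701} = \sqrt{432699}$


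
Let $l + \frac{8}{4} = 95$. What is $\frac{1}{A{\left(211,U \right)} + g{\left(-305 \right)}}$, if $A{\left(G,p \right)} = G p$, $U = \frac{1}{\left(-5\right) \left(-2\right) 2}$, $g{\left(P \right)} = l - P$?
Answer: $\frac{20}{8171} \approx 0.0024477$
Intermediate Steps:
$l = 93$ ($l = -2 + 95 = 93$)
$g{\left(P \right)} = 93 - P$
$U = \frac{1}{20}$ ($U = \frac{1}{10 \cdot 2} = \frac{1}{20} \approx 0.05$)
$\frac{1}{A{\left(211,U \right)} + g{\left(-305 \right)}} = \frac{1}{211 \cdot \frac{1}{20} + \left(93 - -305\right)} = \frac{1}{\frac{211}{20} + \left(93 + 305\right)} = \frac{1}{\frac{211}{20} + 398} = \frac{1}{\frac{8171}{20}} = \frac{20}{8171}$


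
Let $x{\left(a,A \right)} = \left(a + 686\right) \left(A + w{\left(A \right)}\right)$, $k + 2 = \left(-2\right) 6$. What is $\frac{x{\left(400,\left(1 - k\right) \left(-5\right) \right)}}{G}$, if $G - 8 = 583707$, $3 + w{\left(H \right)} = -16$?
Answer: $- \frac{102084}{583715} \approx -0.17489$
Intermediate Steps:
$w{\left(H \right)} = -19$ ($w{\left(H \right)} = -3 - 16 = -19$)
$k = -14$ ($k = -2 - 12 = -14$)
$G = 583715$ ($G = 8 + 583707 = 583715$)
$x{\left(a,A \right)} = \left(-19 + A\right) \left(686 + a\right)$ ($x{\left(a,A \right)} = \left(a + 686\right) \left(A - 19\right) = \left(686 + a\right) \left(-19 + A\right) = \left(-19 + A\right) \left(686 + a\right)$)
$\frac{x{\left(400,\left(1 - k\right) \left(-5\right) \right)}}{G} = \frac{-13034 - 7600 + 686 \left(1 - -14\right) \left(-5\right) + \left(1 - -14\right) \left(-5\right) 400}{583715} = \left(-13034 - 7600 + 686 \left(1 + 14\right) \left(-5\right) + \left(1 + 14\right) \left(-5\right) 400\right) \frac{1}{583715} = \left(-13034 - 7600 + 686 \cdot 15 \left(-5\right) + 15 \left(-5\right) 400\right) \frac{1}{583715} = \left(-13034 - 7600 + 686 \left(-75\right) - 30000\right) \frac{1}{583715} = \left(-13034 - 7600 - 51450 - 30000\right) \frac{1}{583715} = \left(-102084\right) \frac{1}{583715} = - \frac{102084}{583715}$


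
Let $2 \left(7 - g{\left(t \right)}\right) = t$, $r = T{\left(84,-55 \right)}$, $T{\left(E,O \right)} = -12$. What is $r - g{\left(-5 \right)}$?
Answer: $- \frac{43}{2} \approx -21.5$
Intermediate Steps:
$r = -12$
$g{\left(t \right)} = 7 - \frac{t}{2}$
$r - g{\left(-5 \right)} = -12 - \left(7 - - \frac{5}{2}\right) = -12 - \left(7 + \frac{5}{2}\right) = -12 - \frac{19}{2} = - \frac{43}{2}$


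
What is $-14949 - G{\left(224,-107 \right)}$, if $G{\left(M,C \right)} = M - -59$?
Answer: $-15232$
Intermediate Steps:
$G{\left(M,C \right)} = 59 + M$ ($G{\left(M,C \right)} = M + 59 = 59 + M$)
$-14949 - G{\left(224,-107 \right)} = -14949 - \left(59 + 224\right) = -14949 - 283 = -15232$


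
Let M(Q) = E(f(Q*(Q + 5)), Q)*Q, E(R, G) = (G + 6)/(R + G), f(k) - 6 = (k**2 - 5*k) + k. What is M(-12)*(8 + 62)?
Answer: 280/373 ≈ 0.75067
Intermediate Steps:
f(k) = 6 + k**2 - 4*k (f(k) = 6 + ((k**2 - 5*k) + k) = 6 + (k**2 - 4*k) = 6 + k**2 - 4*k)
E(R, G) = (6 + G)/(G + R)
M(Q) = Q*(6 + Q)/(6 + Q + Q**2*(5 + Q)**2 - 4*Q*(5 + Q)) (M(Q) = ((6 + Q)/(Q + (6 + (Q*(Q + 5))**2 - 4*Q*(Q + 5))))*Q = ((6 + Q)/(Q + (6 + (Q*(5 + Q))**2 - 4*Q*(5 + Q))))*Q = ((6 + Q)/(Q + (6 + Q**2*(5 + Q)**2 - 4*Q*(5 + Q))))*Q = ((6 + Q)/(6 + Q + Q**2*(5 + Q)**2 - 4*Q*(5 + Q)))*Q = Q*(6 + Q)/(6 + Q + Q**2*(5 + Q)**2 - 4*Q*(5 + Q)))
M(-12)*(8 + 62) = (-12*(6 - 12)/(6 - 12 + (-12)**2*(5 - 12)**2 - 4*(-12)*(5 - 12)))*(8 + 62) = -12*(-6)/(6 - 12 + 144*(-7)**2 - 4*(-12)*(-7))*70 = -12*(-6)/(6 - 12 + 144*49 - 336)*70 = -12*(-6)/(6 - 12 + 7056 - 336)*70 = -12*(-6)/6714*70 = -12*1/6714*(-6)*70 = (4/373)*70 = 280/373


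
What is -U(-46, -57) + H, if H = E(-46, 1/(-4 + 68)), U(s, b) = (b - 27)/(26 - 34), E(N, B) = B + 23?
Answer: 801/64 ≈ 12.516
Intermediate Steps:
E(N, B) = 23 + B
U(s, b) = 27/8 - b/8 (U(s, b) = (-27 + b)/(-8) = (-27 + b)*(-1/8) = 27/8 - b/8)
H = 1473/64 (H = 23 + 1/(-4 + 68) = 23 + 1/64 = 1473/64 ≈ 23.016)
-U(-46, -57) + H = -(27/8 - 1/8*(-57)) + 1473/64 = -(27/8 + 57/8) + 1473/64 = -1*21/2 + 1473/64 = -21/2 + 1473/64 = 801/64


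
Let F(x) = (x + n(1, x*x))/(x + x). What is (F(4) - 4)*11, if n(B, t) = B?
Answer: -297/8 ≈ -37.125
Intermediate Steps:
F(x) = (1 + x)/(2*x) (F(x) = (x + 1)/(x + x) = (1 + x)/((2*x)) = (1 + x)*(1/(2*x)) = (1 + x)/(2*x))
(F(4) - 4)*11 = ((½)*(1 + 4)/4 - 4)*11 = ((½)*(¼)*5 - 4)*11 = (5/8 - 4)*11 = -27/8*11 = -297/8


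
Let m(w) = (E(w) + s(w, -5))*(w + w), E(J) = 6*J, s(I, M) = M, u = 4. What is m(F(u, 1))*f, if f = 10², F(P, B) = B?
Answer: 200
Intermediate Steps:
f = 100
m(w) = 2*w*(-5 + 6*w) (m(w) = (6*w - 5)*(w + w) = (-5 + 6*w)*(2*w) = 2*w*(-5 + 6*w))
m(F(u, 1))*f = (2*1*(-5 + 6*1))*100 = (2*1*(-5 + 6))*100 = (2*1*1)*100 = 2*100 = 200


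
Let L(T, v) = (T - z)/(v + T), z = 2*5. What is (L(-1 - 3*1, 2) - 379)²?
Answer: 138384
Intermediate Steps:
z = 10
L(T, v) = (-10 + T)/(T + v) (L(T, v) = (T - 1*10)/(v + T) = (T - 10)/(T + v) = (-10 + T)/(T + v))
(L(-1 - 3*1, 2) - 379)² = ((-10 + (-1 - 3*1))/((-1 - 3*1) + 2) - 379)² = ((-10 + (-1 - 3))/((-1 - 3) + 2) - 379)² = ((-10 - 4)/(-4 + 2) - 379)² = (-14/(-2) - 379)² = (-½*(-14) - 379)² = (7 - 379)² = (-372)² = 138384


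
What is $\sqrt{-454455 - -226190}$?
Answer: $i \sqrt{228265} \approx 477.77 i$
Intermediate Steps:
$\sqrt{-454455 - -226190} = \sqrt{-454455 + 226190} = \sqrt{-228265} = i \sqrt{228265}$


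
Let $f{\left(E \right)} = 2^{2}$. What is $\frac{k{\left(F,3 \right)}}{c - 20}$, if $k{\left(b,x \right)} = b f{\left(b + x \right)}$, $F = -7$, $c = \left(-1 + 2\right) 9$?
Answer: $\frac{28}{11} \approx 2.5455$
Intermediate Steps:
$c = 9$ ($c = 1 \cdot 9 = 9$)
$f{\left(E \right)} = 4$
$k{\left(b,x \right)} = 4 b$ ($k{\left(b,x \right)} = b 4 = 4 b$)
$\frac{k{\left(F,3 \right)}}{c - 20} = \frac{4 \left(-7\right)}{9 - 20} = - \frac{28}{-11} = \left(-28\right) \left(- \frac{1}{11}\right) = \frac{28}{11}$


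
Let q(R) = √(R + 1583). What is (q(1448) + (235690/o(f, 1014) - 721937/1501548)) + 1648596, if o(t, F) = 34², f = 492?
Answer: 715492168011949/433947372 + √3031 ≈ 1.6489e+6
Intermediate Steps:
q(R) = √(1583 + R)
o(t, F) = 1156
(q(1448) + (235690/o(f, 1014) - 721937/1501548)) + 1648596 = (√(1583 + 1448) + (235690/1156 - 721937/1501548)) + 1648596 = (√3031 + (235690*(1/1156) - 721937*1/1501548)) + 1648596 = (√3031 + (117845/578 - 721937/1501548)) + 1648596 = (√3031 + 88266322237/433947372) + 1648596 = (88266322237/433947372 + √3031) + 1648596 = 715492168011949/433947372 + √3031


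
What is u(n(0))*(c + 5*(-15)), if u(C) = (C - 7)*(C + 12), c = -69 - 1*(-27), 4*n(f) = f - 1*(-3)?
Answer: 149175/16 ≈ 9323.4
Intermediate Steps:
n(f) = ¾ + f/4 (n(f) = (f - 1*(-3))/4 = (f + 3)/4 = (3 + f)/4 = ¾ + f/4)
c = -42 (c = -69 + 27 = -42)
u(C) = (-7 + C)*(12 + C)
u(n(0))*(c + 5*(-15)) = (-84 + (¾ + (¼)*0)² + 5*(¾ + (¼)*0))*(-42 + 5*(-15)) = (-84 + (¾ + 0)² + 5*(¾ + 0))*(-42 - 75) = (-84 + (¾)² + 5*(¾))*(-117) = (-84 + 9/16 + 15/4)*(-117) = -1275/16*(-117) = 149175/16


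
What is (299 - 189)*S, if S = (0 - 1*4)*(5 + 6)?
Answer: -4840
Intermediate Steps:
S = -44 (S = (0 - 4)*11 = -4*11 = -44)
(299 - 189)*S = (299 - 189)*(-44) = 110*(-44) = -4840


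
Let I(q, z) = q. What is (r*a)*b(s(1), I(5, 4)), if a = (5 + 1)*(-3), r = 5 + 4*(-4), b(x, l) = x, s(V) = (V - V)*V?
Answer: 0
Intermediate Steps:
s(V) = 0 (s(V) = 0*V = 0)
r = -11 (r = 5 - 16 = -11)
a = -18 (a = 6*(-3) = -18)
(r*a)*b(s(1), I(5, 4)) = -11*(-18)*0 = 198*0 = 0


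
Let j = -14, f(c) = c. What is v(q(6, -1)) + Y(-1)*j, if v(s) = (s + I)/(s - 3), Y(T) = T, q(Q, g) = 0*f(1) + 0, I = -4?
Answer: 46/3 ≈ 15.333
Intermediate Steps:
q(Q, g) = 0 (q(Q, g) = 0*1 + 0 = 0 + 0 = 0)
v(s) = (-4 + s)/(-3 + s) (v(s) = (s - 4)/(s - 3) = (-4 + s)/(-3 + s))
v(q(6, -1)) + Y(-1)*j = (-4 + 0)/(-3 + 0) - 1*(-14) = -4/(-3) + 14 = -1/3*(-4) + 14 = 4/3 + 14 = 46/3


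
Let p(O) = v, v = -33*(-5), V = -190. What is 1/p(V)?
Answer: 1/165 ≈ 0.0060606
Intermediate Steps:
v = 165
p(O) = 165
1/p(V) = 1/165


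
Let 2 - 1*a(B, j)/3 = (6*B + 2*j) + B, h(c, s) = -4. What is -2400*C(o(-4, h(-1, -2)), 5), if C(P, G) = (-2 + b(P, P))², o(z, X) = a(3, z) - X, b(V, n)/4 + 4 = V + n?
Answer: -150000000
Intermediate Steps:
a(B, j) = 6 - 21*B - 6*j (a(B, j) = 6 - 3*((6*B + 2*j) + B) = 6 - 3*((2*j + 6*B) + B) = 6 - 3*(2*j + 7*B) = 6 + (-21*B - 6*j) = 6 - 21*B - 6*j)
b(V, n) = -16 + 4*V + 4*n (b(V, n) = -16 + 4*(V + n) = -16 + (4*V + 4*n) = -16 + 4*V + 4*n)
o(z, X) = -57 - X - 6*z (o(z, X) = (6 - 21*3 - 6*z) - X = (6 - 63 - 6*z) - X = (-57 - 6*z) - X = -57 - X - 6*z)
C(P, G) = (-18 + 8*P)² (C(P, G) = (-2 + (-16 + 4*P + 4*P))² = (-2 + (-16 + 8*P))² = (-18 + 8*P)²)
-2400*C(o(-4, h(-1, -2)), 5) = -9600*(-9 + 4*(-57 - 1*(-4) - 6*(-4)))² = -9600*(-9 + 4*(-57 + 4 + 24))² = -9600*(-9 + 4*(-29))² = -9600*(-9 - 116)² = -9600*(-125)² = -9600*15625 = -2400*62500 = -150000000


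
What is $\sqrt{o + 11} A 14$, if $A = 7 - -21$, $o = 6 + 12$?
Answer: $392 \sqrt{29} \approx 2111.0$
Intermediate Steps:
$o = 18$
$A = 28$ ($A = 7 + 21 = 28$)
$\sqrt{o + 11} A 14 = \sqrt{18 + 11} \cdot 28 \cdot 14 = \sqrt{29} \cdot 28 \cdot 14 = 28 \sqrt{29} \cdot 14 = 392 \sqrt{29}$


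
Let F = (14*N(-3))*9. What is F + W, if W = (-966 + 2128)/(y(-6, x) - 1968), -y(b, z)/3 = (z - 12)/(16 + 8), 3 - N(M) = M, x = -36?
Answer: 741055/981 ≈ 755.41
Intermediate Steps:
N(M) = 3 - M
y(b, z) = 3/2 - z/8 (y(b, z) = -3*(z - 12)/(16 + 8) = -3*(-12 + z)/24 = -3*(-½ + z/24) = 3/2 - z/8)
W = -581/981 (W = (-966 + 2128)/((3/2 - ⅛*(-36)) - 1968) = 1162/((3/2 + 9/2) - 1968) = 1162/(6 - 1968) = 1162/(-1962) = 1162*(-1/1962) = -581/981 ≈ -0.59225)
F = 756 (F = (14*(3 - 1*(-3)))*9 = (14*(3 + 3))*9 = (14*6)*9 = 84*9 = 756)
F + W = 756 - 581/981 = 741055/981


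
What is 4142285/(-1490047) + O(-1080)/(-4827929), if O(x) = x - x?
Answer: -4142285/1490047 ≈ -2.7800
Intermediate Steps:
O(x) = 0
4142285/(-1490047) + O(-1080)/(-4827929) = 4142285/(-1490047) + 0/(-4827929) = 4142285*(-1/1490047) + 0*(-1/4827929) = -4142285/1490047 + 0 = -4142285/1490047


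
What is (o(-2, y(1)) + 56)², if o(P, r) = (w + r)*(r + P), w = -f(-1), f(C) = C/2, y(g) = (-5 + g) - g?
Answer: 30625/4 ≈ 7656.3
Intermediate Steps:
y(g) = -5
f(C) = C/2 (f(C) = C*(½) = C/2)
w = ½ (w = -(-1)/2 = -1*(-½) = ½ ≈ 0.50000)
o(P, r) = (½ + r)*(P + r) (o(P, r) = (½ + r)*(r + P) = (½ + r)*(P + r))
(o(-2, y(1)) + 56)² = (((-5)² + (½)*(-2) + (½)*(-5) - 2*(-5)) + 56)² = ((25 - 1 - 5/2 + 10) + 56)² = (63/2 + 56)² = (175/2)² = 30625/4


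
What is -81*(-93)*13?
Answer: 97929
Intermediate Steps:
-81*(-93)*13 = 7533*13 = 97929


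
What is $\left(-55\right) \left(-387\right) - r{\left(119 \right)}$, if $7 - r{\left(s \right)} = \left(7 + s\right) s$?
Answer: $36272$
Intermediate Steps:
$r{\left(s \right)} = 7 - s \left(7 + s\right)$ ($r{\left(s \right)} = 7 - \left(7 + s\right) s = 7 - s \left(7 + s\right)$)
$\left(-55\right) \left(-387\right) - r{\left(119 \right)} = \left(-55\right) \left(-387\right) - \left(7 - 119^{2} - 833\right) = 21285 - \left(7 - 14161 - 833\right) = 21285 - -14987 = 21285 + 14987 = 36272$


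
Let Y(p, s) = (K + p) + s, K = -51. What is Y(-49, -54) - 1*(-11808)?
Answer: 11654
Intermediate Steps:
Y(p, s) = -51 + p + s (Y(p, s) = (-51 + p) + s = -51 + p + s)
Y(-49, -54) - 1*(-11808) = (-51 - 49 - 54) - 1*(-11808) = -154 + 11808 = 11654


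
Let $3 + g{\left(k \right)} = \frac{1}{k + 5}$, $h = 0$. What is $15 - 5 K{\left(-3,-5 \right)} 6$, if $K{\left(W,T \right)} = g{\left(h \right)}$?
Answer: $1260$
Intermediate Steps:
$g{\left(k \right)} = -3 + \frac{1}{5 + k}$ ($g{\left(k \right)} = -3 + \frac{1}{k + 5} = -3 + \frac{1}{5 + k}$)
$K{\left(W,T \right)} = - \frac{14}{5}$ ($K{\left(W,T \right)} = \frac{-14 - 0}{5 + 0} = \frac{-14 + 0}{5} = \frac{1}{5} \left(-14\right) = - \frac{14}{5}$)
$15 - 5 K{\left(-3,-5 \right)} 6 = 15 \left(-5\right) \left(- \frac{14}{5}\right) 6 = 15 \cdot 14 \cdot 6 = 15 \cdot 84 = 1260$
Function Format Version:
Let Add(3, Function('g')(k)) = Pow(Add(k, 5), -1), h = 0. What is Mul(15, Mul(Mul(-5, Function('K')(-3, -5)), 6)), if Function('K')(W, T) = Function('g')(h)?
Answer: 1260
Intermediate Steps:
Function('g')(k) = Add(-3, Pow(Add(5, k), -1)) (Function('g')(k) = Add(-3, Pow(Add(k, 5), -1)) = Add(-3, Pow(Add(5, k), -1)))
Function('K')(W, T) = Rational(-14, 5) (Function('K')(W, T) = Mul(Pow(Add(5, 0), -1), Add(-14, Mul(-3, 0))) = Mul(Pow(5, -1), Add(-14, 0)) = Mul(Rational(1, 5), -14) = Rational(-14, 5))
Mul(15, Mul(Mul(-5, Function('K')(-3, -5)), 6)) = Mul(15, Mul(Mul(-5, Rational(-14, 5)), 6)) = Mul(15, Mul(14, 6)) = Mul(15, 84) = 1260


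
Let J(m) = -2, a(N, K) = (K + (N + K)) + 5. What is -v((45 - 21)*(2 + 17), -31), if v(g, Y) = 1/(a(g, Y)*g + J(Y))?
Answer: -1/181942 ≈ -5.4963e-6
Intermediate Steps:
a(N, K) = 5 + N + 2*K (a(N, K) = (K + (K + N)) + 5 = (N + 2*K) + 5 = 5 + N + 2*K)
v(g, Y) = 1/(-2 + g*(5 + g + 2*Y)) (v(g, Y) = 1/((5 + g + 2*Y)*g - 2) = 1/(g*(5 + g + 2*Y) - 2) = 1/(-2 + g*(5 + g + 2*Y)))
-v((45 - 21)*(2 + 17), -31) = -1/(-2 + ((45 - 21)*(2 + 17))*(5 + (45 - 21)*(2 + 17) + 2*(-31))) = -1/(-2 + (24*19)*(5 + 24*19 - 62)) = -1/(-2 + 456*(5 + 456 - 62)) = -1/(-2 + 456*399) = -1/(-2 + 181944) = -1/181942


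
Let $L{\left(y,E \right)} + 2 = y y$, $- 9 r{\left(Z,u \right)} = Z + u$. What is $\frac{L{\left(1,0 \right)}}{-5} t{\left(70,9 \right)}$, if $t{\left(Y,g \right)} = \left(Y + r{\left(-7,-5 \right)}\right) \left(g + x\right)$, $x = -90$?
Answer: $- \frac{5778}{5} \approx -1155.6$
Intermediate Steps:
$r{\left(Z,u \right)} = - \frac{Z}{9} - \frac{u}{9}$ ($r{\left(Z,u \right)} = - \frac{Z + u}{9} = - \frac{Z}{9} - \frac{u}{9}$)
$t{\left(Y,g \right)} = \left(-90 + g\right) \left(\frac{4}{3} + Y\right)$ ($t{\left(Y,g \right)} = \left(Y - - \frac{4}{3}\right) \left(g - 90\right) = \left(Y + \left(\frac{7}{9} + \frac{5}{9}\right)\right) \left(-90 + g\right) = \left(Y + \frac{4}{3}\right) \left(-90 + g\right) = \left(\frac{4}{3} + Y\right) \left(-90 + g\right) = \left(-90 + g\right) \left(\frac{4}{3} + Y\right)$)
$L{\left(y,E \right)} = -2 + y^{2}$ ($L{\left(y,E \right)} = -2 + y y = -2 + y^{2}$)
$\frac{L{\left(1,0 \right)}}{-5} t{\left(70,9 \right)} = \frac{-2 + 1^{2}}{-5} \left(-120 - 6300 + \frac{4}{3} \cdot 9 + 70 \cdot 9\right) = \left(-2 + 1\right) \left(- \frac{1}{5}\right) \left(-120 - 6300 + 12 + 630\right) = \left(-1\right) \left(- \frac{1}{5}\right) \left(-5778\right) = \frac{1}{5} \left(-5778\right) = - \frac{5778}{5}$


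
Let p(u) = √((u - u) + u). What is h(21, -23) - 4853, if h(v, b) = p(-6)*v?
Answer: -4853 + 21*I*√6 ≈ -4853.0 + 51.439*I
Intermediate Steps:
p(u) = √u (p(u) = √(0 + u) = √u)
h(v, b) = I*v*√6 (h(v, b) = √(-6)*v = (I*√6)*v = I*v*√6)
h(21, -23) - 4853 = I*21*√6 - 4853 = 21*I*√6 - 4853 = -4853 + 21*I*√6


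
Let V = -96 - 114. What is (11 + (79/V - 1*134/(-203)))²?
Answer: 96373489/756900 ≈ 127.33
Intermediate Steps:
V = -210
(11 + (79/V - 1*134/(-203)))² = (11 + (79/(-210) - 1*134/(-203)))² = (11 + (79*(-1/210) - 134*(-1/203)))² = (11 + (-79/210 + 134/203))² = (11 + 247/870)² = (9817/870)² = 96373489/756900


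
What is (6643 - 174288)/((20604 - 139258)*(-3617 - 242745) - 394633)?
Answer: -33529/5846288423 ≈ -5.7351e-6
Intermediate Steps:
(6643 - 174288)/((20604 - 139258)*(-3617 - 242745) - 394633) = -167645/(-118654*(-246362) - 394633) = -167645/(29231836748 - 394633) = -167645/29231442115 = -167645*1/29231442115 = -33529/5846288423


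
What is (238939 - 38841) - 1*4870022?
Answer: -4669924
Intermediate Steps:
(238939 - 38841) - 1*4870022 = 200098 - 4870022 = -4669924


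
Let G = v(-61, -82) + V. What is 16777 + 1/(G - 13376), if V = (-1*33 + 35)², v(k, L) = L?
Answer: 225717757/13454 ≈ 16777.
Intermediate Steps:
V = 4 (V = (-33 + 35)² = 2² = 4)
G = -78 (G = -82 + 4 = -78)
16777 + 1/(G - 13376) = 16777 + 1/(-78 - 13376) = 16777 + 1/(-13454) = 16777 - 1/13454 = 225717757/13454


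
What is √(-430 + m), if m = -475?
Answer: I*√905 ≈ 30.083*I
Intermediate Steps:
√(-430 + m) = √(-430 - 475) = √(-905) = I*√905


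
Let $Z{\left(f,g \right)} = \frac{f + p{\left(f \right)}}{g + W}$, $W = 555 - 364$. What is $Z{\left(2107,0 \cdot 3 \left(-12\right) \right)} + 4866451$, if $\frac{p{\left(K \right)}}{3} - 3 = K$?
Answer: $\frac{929500578}{191} \approx 4.8665 \cdot 10^{6}$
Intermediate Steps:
$p{\left(K \right)} = 9 + 3 K$
$W = 191$
$Z{\left(f,g \right)} = \frac{9 + 4 f}{191 + g}$ ($Z{\left(f,g \right)} = \frac{f + \left(9 + 3 f\right)}{g + 191} = \frac{9 + 4 f}{191 + g}$)
$Z{\left(2107,0 \cdot 3 \left(-12\right) \right)} + 4866451 = \frac{9 + 4 \cdot 2107}{191 + 0 \cdot 3 \left(-12\right)} + 4866451 = \frac{9 + 8428}{191 + 0 \left(-12\right)} + 4866451 = \frac{1}{191 + 0} \cdot 8437 + 4866451 = \frac{1}{191} \cdot 8437 + 4866451 = \frac{8437}{191} + 4866451 = \frac{929500578}{191}$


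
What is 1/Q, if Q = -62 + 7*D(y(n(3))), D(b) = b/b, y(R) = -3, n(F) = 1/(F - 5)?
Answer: -1/55 ≈ -0.018182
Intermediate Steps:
n(F) = 1/(-5 + F)
D(b) = 1
Q = -55 (Q = -62 + 7*1 = -62 + 7 = -55)
1/Q = 1/(-55) = -1/55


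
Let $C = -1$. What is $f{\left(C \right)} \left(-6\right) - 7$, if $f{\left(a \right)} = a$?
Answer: $-1$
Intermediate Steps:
$f{\left(C \right)} \left(-6\right) - 7 = \left(-1\right) \left(-6\right) - 7 = 6 - 7 = -1$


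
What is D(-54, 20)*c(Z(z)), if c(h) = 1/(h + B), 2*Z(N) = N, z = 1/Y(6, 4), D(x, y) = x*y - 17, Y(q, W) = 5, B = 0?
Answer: -10970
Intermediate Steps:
D(x, y) = -17 + x*y
z = ⅕ (z = 1/5 = ⅕ ≈ 0.20000)
Z(N) = N/2
c(h) = 1/h (c(h) = 1/(h + 0) = 1/h)
D(-54, 20)*c(Z(z)) = (-17 - 54*20)/(((½)*(⅕))) = (-17 - 1080)/(⅒) = -1097*10 = -10970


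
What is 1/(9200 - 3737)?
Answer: 1/5463 ≈ 0.00018305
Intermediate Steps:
1/(9200 - 3737) = 1/5463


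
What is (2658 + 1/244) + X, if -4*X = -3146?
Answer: 840459/244 ≈ 3444.5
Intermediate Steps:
X = 1573/2 (X = -¼*(-3146) = 1573/2 ≈ 786.50)
(2658 + 1/244) + X = (2658 + 1/244) + 1573/2 = 648553/244 + 1573/2 = 840459/244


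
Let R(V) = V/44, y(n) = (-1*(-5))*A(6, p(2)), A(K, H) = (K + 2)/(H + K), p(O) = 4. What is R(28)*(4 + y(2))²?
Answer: 448/11 ≈ 40.727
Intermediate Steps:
A(K, H) = (2 + K)/(H + K)
y(n) = 4 (y(n) = (-1*(-5))*((2 + 6)/(4 + 6)) = 5*(8/10) = 5*((⅒)*8) = 5*(⅘) = 4)
R(V) = V/44 (R(V) = V*(1/44) = V/44)
R(28)*(4 + y(2))² = ((1/44)*28)*(4 + 4)² = (7/11)*8² = (7/11)*64 = 448/11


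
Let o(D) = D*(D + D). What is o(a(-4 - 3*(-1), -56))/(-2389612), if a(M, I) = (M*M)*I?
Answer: -1568/597403 ≈ -0.0026247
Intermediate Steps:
a(M, I) = I*M**2 (a(M, I) = M**2*I = I*M**2)
o(D) = 2*D**2 (o(D) = D*(2*D) = 2*D**2)
o(a(-4 - 3*(-1), -56))/(-2389612) = (2*(-56*(-4 - 3*(-1))**2)**2)/(-2389612) = (2*(-56*(-4 + 3)**2)**2)*(-1/2389612) = (2*(-56*(-1)**2)**2)*(-1/2389612) = (2*(-56*1)**2)*(-1/2389612) = (2*(-56)**2)*(-1/2389612) = (2*3136)*(-1/2389612) = 6272*(-1/2389612) = -1568/597403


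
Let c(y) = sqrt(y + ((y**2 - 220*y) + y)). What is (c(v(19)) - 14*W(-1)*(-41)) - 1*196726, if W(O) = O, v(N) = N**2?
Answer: -197300 + 19*sqrt(143) ≈ -1.9707e+5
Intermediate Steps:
c(y) = sqrt(y**2 - 218*y) (c(y) = sqrt(y + (y**2 - 219*y)) = sqrt(y**2 - 218*y))
(c(v(19)) - 14*W(-1)*(-41)) - 1*196726 = (sqrt(19**2*(-218 + 19**2)) - 14*(-1)*(-41)) - 1*196726 = (sqrt(361*(-218 + 361)) + 14*(-41)) - 196726 = (sqrt(361*143) - 574) - 196726 = (sqrt(51623) - 574) - 196726 = (19*sqrt(143) - 574) - 196726 = (-574 + 19*sqrt(143)) - 196726 = -197300 + 19*sqrt(143)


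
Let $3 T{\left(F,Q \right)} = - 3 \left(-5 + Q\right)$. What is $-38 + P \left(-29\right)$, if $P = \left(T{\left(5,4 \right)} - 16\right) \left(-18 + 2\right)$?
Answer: $-6998$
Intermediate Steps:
$T{\left(F,Q \right)} = 5 - Q$ ($T{\left(F,Q \right)} = \frac{\left(-3\right) \left(-5 + Q\right)}{3} = \frac{15 - 3 Q}{3} = 5 - Q$)
$P = 240$ ($P = \left(\left(5 - 4\right) - 16\right) \left(-18 + 2\right) = \left(\left(5 - 4\right) - 16\right) \left(-16\right) = \left(1 - 16\right) \left(-16\right) = \left(-15\right) \left(-16\right) = 240$)
$-38 + P \left(-29\right) = -38 + 240 \left(-29\right) = -38 - 6960 = -6998$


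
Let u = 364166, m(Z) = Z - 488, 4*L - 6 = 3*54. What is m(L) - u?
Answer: -364612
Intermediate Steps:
L = 42 (L = 3/2 + (3*54)/4 = 3/2 + (¼)*162 = 3/2 + 81/2 = 42)
m(Z) = -488 + Z
m(L) - u = (-488 + 42) - 1*364166 = -446 - 364166 = -364612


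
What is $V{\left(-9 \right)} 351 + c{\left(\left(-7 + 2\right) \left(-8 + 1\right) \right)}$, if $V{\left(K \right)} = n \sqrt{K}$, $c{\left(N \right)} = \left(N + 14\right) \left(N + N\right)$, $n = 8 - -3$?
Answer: $3430 + 11583 i \approx 3430.0 + 11583.0 i$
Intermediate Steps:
$n = 11$ ($n = 8 + 3 = 11$)
$c{\left(N \right)} = 2 N \left(14 + N\right)$ ($c{\left(N \right)} = \left(14 + N\right) 2 N = 2 N \left(14 + N\right)$)
$V{\left(K \right)} = 11 \sqrt{K}$
$V{\left(-9 \right)} 351 + c{\left(\left(-7 + 2\right) \left(-8 + 1\right) \right)} = 11 \sqrt{-9} \cdot 351 + 2 \left(-7 + 2\right) \left(-8 + 1\right) \left(14 + \left(-7 + 2\right) \left(-8 + 1\right)\right) = 11 \cdot 3 i 351 + 2 \left(\left(-5\right) \left(-7\right)\right) \left(14 - -35\right) = 33 i 351 + 2 \cdot 35 \left(14 + 35\right) = 11583 i + 2 \cdot 35 \cdot 49 = 11583 i + 3430 = 3430 + 11583 i$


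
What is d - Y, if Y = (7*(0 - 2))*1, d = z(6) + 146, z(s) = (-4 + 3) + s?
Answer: 165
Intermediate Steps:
z(s) = -1 + s
d = 151 (d = (-1 + 6) + 146 = 5 + 146 = 151)
Y = -14 (Y = (7*(-2))*1 = -14*1 = -14)
d - Y = 151 - 1*(-14) = 151 + 14 = 165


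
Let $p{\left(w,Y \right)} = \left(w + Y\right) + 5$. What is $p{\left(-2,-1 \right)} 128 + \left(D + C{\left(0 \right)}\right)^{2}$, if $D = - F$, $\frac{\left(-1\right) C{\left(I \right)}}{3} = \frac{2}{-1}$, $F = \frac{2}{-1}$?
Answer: $320$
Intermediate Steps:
$F = -2$ ($F = 2 \left(-1\right) = -2$)
$C{\left(I \right)} = 6$ ($C{\left(I \right)} = - 3 \frac{2}{-1} = - 3 \cdot 2 \left(-1\right) = \left(-3\right) \left(-2\right) = 6$)
$p{\left(w,Y \right)} = 5 + Y + w$ ($p{\left(w,Y \right)} = \left(Y + w\right) + 5 = 5 + Y + w$)
$D = 2$ ($D = \left(-1\right) \left(-2\right) = 2$)
$p{\left(-2,-1 \right)} 128 + \left(D + C{\left(0 \right)}\right)^{2} = \left(5 - 1 - 2\right) 128 + \left(2 + 6\right)^{2} = 2 \cdot 128 + 8^{2} = 256 + 64 = 320$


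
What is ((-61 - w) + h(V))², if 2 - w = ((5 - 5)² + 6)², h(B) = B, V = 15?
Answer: 144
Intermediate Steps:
w = -34 (w = 2 - ((5 - 5)² + 6)² = 2 - (0² + 6)² = 2 - (0 + 6)² = 2 - 1*6² = 2 - 1*36 = 2 - 36 = -34)
((-61 - w) + h(V))² = ((-61 - 1*(-34)) + 15)² = ((-61 + 34) + 15)² = (-27 + 15)² = (-12)² = 144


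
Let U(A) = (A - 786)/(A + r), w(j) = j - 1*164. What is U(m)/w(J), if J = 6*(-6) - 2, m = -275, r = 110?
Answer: -1061/33330 ≈ -0.031833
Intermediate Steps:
J = -38 (J = -36 - 2 = -38)
w(j) = -164 + j (w(j) = j - 164 = -164 + j)
U(A) = (-786 + A)/(110 + A) (U(A) = (A - 786)/(A + 110) = (-786 + A)/(110 + A))
U(m)/w(J) = ((-786 - 275)/(110 - 275))/(-164 - 38) = (-1061/(-165))/(-202) = -1/165*(-1061)*(-1/202) = (1061/165)*(-1/202) = -1061/33330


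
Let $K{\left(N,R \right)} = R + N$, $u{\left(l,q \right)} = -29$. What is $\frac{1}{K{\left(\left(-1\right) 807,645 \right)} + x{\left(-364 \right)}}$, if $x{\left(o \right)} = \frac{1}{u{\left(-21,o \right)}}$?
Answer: $- \frac{29}{4699} \approx -0.0061715$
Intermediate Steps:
$K{\left(N,R \right)} = N + R$
$x{\left(o \right)} = - \frac{1}{29}$ ($x{\left(o \right)} = \frac{1}{-29} = - \frac{1}{29}$)
$\frac{1}{K{\left(\left(-1\right) 807,645 \right)} + x{\left(-364 \right)}} = \frac{1}{\left(\left(-1\right) 807 + 645\right) - \frac{1}{29}} = \frac{1}{\left(-807 + 645\right) - \frac{1}{29}} = \frac{1}{-162 - \frac{1}{29}} = \frac{1}{- \frac{4699}{29}} = - \frac{29}{4699}$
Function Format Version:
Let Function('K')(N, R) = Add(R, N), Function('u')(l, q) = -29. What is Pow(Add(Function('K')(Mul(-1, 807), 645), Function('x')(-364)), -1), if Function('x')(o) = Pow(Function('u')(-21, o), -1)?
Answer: Rational(-29, 4699) ≈ -0.0061715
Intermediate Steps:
Function('K')(N, R) = Add(N, R)
Function('x')(o) = Rational(-1, 29) (Function('x')(o) = Pow(-29, -1) = Rational(-1, 29))
Pow(Add(Function('K')(Mul(-1, 807), 645), Function('x')(-364)), -1) = Pow(Add(Add(Mul(-1, 807), 645), Rational(-1, 29)), -1) = Pow(Add(Add(-807, 645), Rational(-1, 29)), -1) = Pow(Add(-162, Rational(-1, 29)), -1) = Pow(Rational(-4699, 29), -1) = Rational(-29, 4699)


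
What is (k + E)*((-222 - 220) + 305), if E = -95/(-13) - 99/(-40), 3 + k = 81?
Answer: -6253639/520 ≈ -12026.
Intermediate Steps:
k = 78 (k = -3 + 81 = 78)
E = 5087/520 (E = -95*(-1/13) - 99*(-1/40) = 95/13 + 99/40 = 5087/520 ≈ 9.7827)
(k + E)*((-222 - 220) + 305) = (78 + 5087/520)*((-222 - 220) + 305) = 45647*(-442 + 305)/520 = (45647/520)*(-137) = -6253639/520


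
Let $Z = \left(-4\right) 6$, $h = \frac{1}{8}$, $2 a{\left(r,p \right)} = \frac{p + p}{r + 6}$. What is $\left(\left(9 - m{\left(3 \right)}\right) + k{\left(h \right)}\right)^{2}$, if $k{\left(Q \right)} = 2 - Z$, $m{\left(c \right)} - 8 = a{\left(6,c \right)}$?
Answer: $\frac{11449}{16} \approx 715.56$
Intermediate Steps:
$a{\left(r,p \right)} = \frac{p}{6 + r}$ ($a{\left(r,p \right)} = \frac{\left(p + p\right) \frac{1}{r + 6}}{2} = \frac{2 p \frac{1}{6 + r}}{2} = \frac{p}{6 + r}$)
$m{\left(c \right)} = 8 + \frac{c}{12}$ ($m{\left(c \right)} = 8 + \frac{c}{6 + 6} = 8 + \frac{c}{12}$)
$h = \frac{1}{8} \approx 0.125$
$Z = -24$
$k{\left(Q \right)} = 26$ ($k{\left(Q \right)} = 2 - -24 = 2 + 24 = 26$)
$\left(\left(9 - m{\left(3 \right)}\right) + k{\left(h \right)}\right)^{2} = \left(\left(9 - \left(8 + \frac{1}{12} \cdot 3\right)\right) + 26\right)^{2} = \left(\left(9 - \left(8 + \frac{1}{4}\right)\right) + 26\right)^{2} = \left(\left(9 - \frac{33}{4}\right) + 26\right)^{2} = \left(\frac{3}{4} + 26\right)^{2} = \left(\frac{107}{4}\right)^{2} = \frac{11449}{16}$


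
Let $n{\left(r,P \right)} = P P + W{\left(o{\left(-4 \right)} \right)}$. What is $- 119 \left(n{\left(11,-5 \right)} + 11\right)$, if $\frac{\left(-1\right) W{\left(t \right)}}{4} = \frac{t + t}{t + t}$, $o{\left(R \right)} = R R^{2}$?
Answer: $-3808$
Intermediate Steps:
$o{\left(R \right)} = R^{3}$
$W{\left(t \right)} = -4$ ($W{\left(t \right)} = - 4 \frac{t + t}{t + t} = - 4 \frac{2 t}{2 t} = - 4 \cdot 2 t \frac{1}{2 t} = \left(-4\right) 1 = -4$)
$n{\left(r,P \right)} = -4 + P^{2}$ ($n{\left(r,P \right)} = P P - 4 = P^{2} - 4 = -4 + P^{2}$)
$- 119 \left(n{\left(11,-5 \right)} + 11\right) = - 119 \left(\left(-4 + \left(-5\right)^{2}\right) + 11\right) = - 119 \left(\left(-4 + 25\right) + 11\right) = - 119 \left(21 + 11\right) = \left(-119\right) 32 = -3808$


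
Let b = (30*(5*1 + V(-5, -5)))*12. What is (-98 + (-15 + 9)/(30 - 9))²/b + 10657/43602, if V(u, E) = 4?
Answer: 930443767/288427230 ≈ 3.2259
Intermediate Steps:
b = 3240 (b = (30*(5*1 + 4))*12 = (30*(5 + 4))*12 = (30*9)*12 = 270*12 = 3240)
(-98 + (-15 + 9)/(30 - 9))²/b + 10657/43602 = (-98 + (-15 + 9)/(30 - 9))²/3240 + 10657/43602 = (-98 - 6/21)²*(1/3240) + 10657*(1/43602) = (-98 - 6*1/21)²*(1/3240) + 10657/43602 = (-98 - 2/7)²*(1/3240) + 10657/43602 = (-688/7)²*(1/3240) + 10657/43602 = (473344/49)*(1/3240) + 10657/43602 = 59168/19845 + 10657/43602 = 930443767/288427230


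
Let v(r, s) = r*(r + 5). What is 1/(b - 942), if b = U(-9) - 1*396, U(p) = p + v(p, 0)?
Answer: -1/1311 ≈ -0.00076278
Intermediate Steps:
v(r, s) = r*(5 + r)
U(p) = p + p*(5 + p)
b = -369 (b = -9*(6 - 9) - 1*396 = -9*(-3) - 396 = 27 - 396 = -369)
1/(b - 942) = 1/(-369 - 942) = 1/(-1311) = -1/1311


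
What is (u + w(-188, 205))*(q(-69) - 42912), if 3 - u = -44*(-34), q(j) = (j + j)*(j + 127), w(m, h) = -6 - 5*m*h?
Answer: -9735190116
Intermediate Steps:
w(m, h) = -6 - 5*h*m
q(j) = 2*j*(127 + j) (q(j) = (2*j)*(127 + j) = 2*j*(127 + j))
u = -1493 (u = 3 - (-44)*(-34) = 3 - 1*1496 = 3 - 1496 = -1493)
(u + w(-188, 205))*(q(-69) - 42912) = (-1493 + (-6 - 5*205*(-188)))*(2*(-69)*(127 - 69) - 42912) = (-1493 + (-6 + 192700))*(2*(-69)*58 - 42912) = (-1493 + 192694)*(-8004 - 42912) = 191201*(-50916) = -9735190116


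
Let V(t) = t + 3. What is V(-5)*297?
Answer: -594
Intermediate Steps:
V(t) = 3 + t
V(-5)*297 = (3 - 5)*297 = -2*297 = -594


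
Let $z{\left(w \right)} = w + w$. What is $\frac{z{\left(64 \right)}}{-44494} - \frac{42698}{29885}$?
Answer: $- \frac{951815046}{664851595} \approx -1.4316$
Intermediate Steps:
$z{\left(w \right)} = 2 w$
$\frac{z{\left(64 \right)}}{-44494} - \frac{42698}{29885} = \frac{2 \cdot 64}{-44494} - \frac{42698}{29885} = 128 \left(- \frac{1}{44494}\right) - \frac{42698}{29885} = - \frac{64}{22247} - \frac{42698}{29885} = - \frac{951815046}{664851595}$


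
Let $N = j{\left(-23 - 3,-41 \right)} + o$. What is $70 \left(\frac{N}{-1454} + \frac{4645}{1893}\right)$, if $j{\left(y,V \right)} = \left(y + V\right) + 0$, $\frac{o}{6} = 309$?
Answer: $\frac{117986365}{1376211} \approx 85.733$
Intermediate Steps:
$o = 1854$ ($o = 6 \cdot 309 = 1854$)
$j{\left(y,V \right)} = V + y$ ($j{\left(y,V \right)} = \left(V + y\right) + 0 = V + y$)
$N = 1787$ ($N = \left(-41 - 26\right) + 1854 = -67 + 1854 = 1787$)
$70 \left(\frac{N}{-1454} + \frac{4645}{1893}\right) = 70 \left(\frac{1787}{-1454} + \frac{4645}{1893}\right) = 70 \left(1787 \left(- \frac{1}{1454}\right) + 4645 \cdot \frac{1}{1893}\right) = 70 \left(- \frac{1787}{1454} + \frac{4645}{1893}\right) = 70 \cdot \frac{3371039}{2752422} = \frac{117986365}{1376211}$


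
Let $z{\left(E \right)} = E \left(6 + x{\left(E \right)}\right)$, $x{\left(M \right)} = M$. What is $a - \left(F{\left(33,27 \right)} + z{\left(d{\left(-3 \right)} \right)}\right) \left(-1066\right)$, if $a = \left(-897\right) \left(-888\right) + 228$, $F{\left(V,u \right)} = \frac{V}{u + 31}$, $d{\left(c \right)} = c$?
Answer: $\frac{22845519}{29} \approx 7.8778 \cdot 10^{5}$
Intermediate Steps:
$z{\left(E \right)} = E \left(6 + E\right)$
$F{\left(V,u \right)} = \frac{V}{31 + u}$
$a = 796764$ ($a = 796536 + 228 = 796764$)
$a - \left(F{\left(33,27 \right)} + z{\left(d{\left(-3 \right)} \right)}\right) \left(-1066\right) = 796764 - \left(\frac{33}{31 + 27} - 3 \left(6 - 3\right)\right) \left(-1066\right) = 796764 - \left(\frac{33}{58} - 9\right) \left(-1066\right) = 796764 - \left(- \frac{489}{58}\right) \left(-1066\right) = 796764 - \frac{260637}{29} = \frac{22845519}{29}$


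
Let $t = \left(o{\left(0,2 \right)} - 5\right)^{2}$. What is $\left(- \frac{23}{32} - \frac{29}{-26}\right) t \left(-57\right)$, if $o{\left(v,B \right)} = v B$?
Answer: $- \frac{235125}{416} \approx -565.2$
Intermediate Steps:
$o{\left(v,B \right)} = B v$
$t = 25$ ($t = \left(2 \cdot 0 - 5\right)^{2} = \left(0 - 5\right)^{2} = \left(-5\right)^{2} = 25$)
$\left(- \frac{23}{32} - \frac{29}{-26}\right) t \left(-57\right) = \left(- \frac{23}{32} - \frac{29}{-26}\right) 25 \left(-57\right) = \left(\left(-23\right) \frac{1}{32} - - \frac{29}{26}\right) 25 \left(-57\right) = \left(- \frac{23}{32} + \frac{29}{26}\right) 25 \left(-57\right) = \frac{165}{416} \cdot 25 \left(-57\right) = \frac{4125}{416} \left(-57\right) = - \frac{235125}{416}$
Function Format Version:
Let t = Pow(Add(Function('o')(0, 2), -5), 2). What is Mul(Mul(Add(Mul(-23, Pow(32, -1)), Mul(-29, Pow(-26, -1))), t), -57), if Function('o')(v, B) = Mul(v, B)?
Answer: Rational(-235125, 416) ≈ -565.20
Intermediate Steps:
Function('o')(v, B) = Mul(B, v)
t = 25 (t = Pow(Add(Mul(2, 0), -5), 2) = Pow(Add(0, -5), 2) = Pow(-5, 2) = 25)
Mul(Mul(Add(Mul(-23, Pow(32, -1)), Mul(-29, Pow(-26, -1))), t), -57) = Mul(Mul(Add(Mul(-23, Pow(32, -1)), Mul(-29, Pow(-26, -1))), 25), -57) = Mul(Mul(Add(Mul(-23, Rational(1, 32)), Mul(-29, Rational(-1, 26))), 25), -57) = Mul(Mul(Add(Rational(-23, 32), Rational(29, 26)), 25), -57) = Mul(Mul(Rational(165, 416), 25), -57) = Mul(Rational(4125, 416), -57) = Rational(-235125, 416)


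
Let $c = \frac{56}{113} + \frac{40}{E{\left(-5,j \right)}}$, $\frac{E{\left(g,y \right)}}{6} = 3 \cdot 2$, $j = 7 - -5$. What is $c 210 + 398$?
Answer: $\frac{249302}{339} \approx 735.4$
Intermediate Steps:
$j = 12$ ($j = 7 + 5 = 12$)
$E{\left(g,y \right)} = 36$ ($E{\left(g,y \right)} = 6 \cdot 3 \cdot 2 = 6 \cdot 6 = 36$)
$c = \frac{1634}{1017}$ ($c = \frac{56}{113} + \frac{40}{36} = 56 \cdot \frac{1}{113} + 40 \cdot \frac{1}{36} = \frac{56}{113} + \frac{10}{9} = \frac{1634}{1017} \approx 1.6067$)
$c 210 + 398 = \frac{1634}{1017} \cdot 210 + 398 = \frac{114380}{339} + 398 = \frac{249302}{339}$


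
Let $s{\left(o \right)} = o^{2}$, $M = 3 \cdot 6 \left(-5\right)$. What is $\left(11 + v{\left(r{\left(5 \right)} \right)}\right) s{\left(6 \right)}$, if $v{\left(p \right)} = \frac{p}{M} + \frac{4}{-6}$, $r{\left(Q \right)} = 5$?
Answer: $370$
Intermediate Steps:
$M = -90$ ($M = 18 \left(-5\right) = -90$)
$v{\left(p \right)} = - \frac{2}{3} - \frac{p}{90}$ ($v{\left(p \right)} = \frac{p}{-90} + \frac{4}{-6} = p \left(- \frac{1}{90}\right) + 4 \left(- \frac{1}{6}\right) = - \frac{p}{90} - \frac{2}{3} = - \frac{2}{3} - \frac{p}{90}$)
$\left(11 + v{\left(r{\left(5 \right)} \right)}\right) s{\left(6 \right)} = \left(11 - \frac{13}{18}\right) 6^{2} = \left(11 - \frac{13}{18}\right) 36 = \frac{185}{18} \cdot 36 = 370$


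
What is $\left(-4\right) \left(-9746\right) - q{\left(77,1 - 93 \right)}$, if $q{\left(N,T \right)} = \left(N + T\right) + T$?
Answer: $39091$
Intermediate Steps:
$q{\left(N,T \right)} = N + 2 T$
$\left(-4\right) \left(-9746\right) - q{\left(77,1 - 93 \right)} = \left(-4\right) \left(-9746\right) - \left(77 + 2 \left(1 - 93\right)\right) = 38984 - \left(77 + 2 \left(1 - 93\right)\right) = 38984 - \left(77 + 2 \left(-92\right)\right) = 38984 - \left(77 - 184\right) = 38984 - -107 = 38984 + 107 = 39091$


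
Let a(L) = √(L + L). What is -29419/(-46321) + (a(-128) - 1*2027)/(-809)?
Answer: 117692638/37473689 - 16*I/809 ≈ 3.1407 - 0.019778*I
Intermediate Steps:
a(L) = √2*√L (a(L) = √(2*L) = √2*√L)
-29419/(-46321) + (a(-128) - 1*2027)/(-809) = -29419/(-46321) + (√2*√(-128) - 1*2027)/(-809) = -29419*(-1/46321) + (√2*(8*I*√2) - 2027)*(-1/809) = 29419/46321 + (16*I - 2027)*(-1/809) = 29419/46321 + (-2027 + 16*I)*(-1/809) = 29419/46321 + (2027/809 - 16*I/809) = 117692638/37473689 - 16*I/809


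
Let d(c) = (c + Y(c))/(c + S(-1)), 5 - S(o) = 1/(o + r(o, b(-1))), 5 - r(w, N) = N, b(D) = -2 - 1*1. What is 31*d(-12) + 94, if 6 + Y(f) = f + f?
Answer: 6907/25 ≈ 276.28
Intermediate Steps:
b(D) = -3 (b(D) = -2 - 1 = -3)
r(w, N) = 5 - N
S(o) = 5 - 1/(8 + o) (S(o) = 5 - 1/(o + (5 - 1*(-3))) = 5 - 1/(o + (5 + 3)) = 5 - 1/(o + 8) = 5 - 1/(8 + o))
Y(f) = -6 + 2*f (Y(f) = -6 + (f + f) = -6 + 2*f)
d(c) = (-6 + 3*c)/(34/7 + c) (d(c) = (c + (-6 + 2*c))/(c + (39 + 5*(-1))/(8 - 1)) = (-6 + 3*c)/(c + (39 - 5)/7) = (-6 + 3*c)/(c + (⅐)*34) = (-6 + 3*c)/(c + 34/7) = (-6 + 3*c)/(34/7 + c))
31*d(-12) + 94 = 31*(21*(-2 - 12)/(34 + 7*(-12))) + 94 = 31*(21*(-14)/(34 - 84)) + 94 = 31*(21*(-14)/(-50)) + 94 = 31*(21*(-1/50)*(-14)) + 94 = 31*(147/25) + 94 = 4557/25 + 94 = 6907/25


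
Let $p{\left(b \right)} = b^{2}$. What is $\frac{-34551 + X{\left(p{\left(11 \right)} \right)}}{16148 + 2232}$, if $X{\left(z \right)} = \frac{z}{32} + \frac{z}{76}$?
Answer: $- \frac{21003741}{11175040} \approx -1.8795$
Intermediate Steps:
$X{\left(z \right)} = \frac{27 z}{608}$ ($X{\left(z \right)} = z \frac{1}{32} + z \frac{1}{76} = \frac{z}{32} + \frac{z}{76} = \frac{27 z}{608}$)
$\frac{-34551 + X{\left(p{\left(11 \right)} \right)}}{16148 + 2232} = \frac{-34551 + \frac{27 \cdot 11^{2}}{608}}{16148 + 2232} = \frac{-34551 + \frac{27}{608} \cdot 121}{18380} = \left(-34551 + \frac{3267}{608}\right) \frac{1}{18380} = \left(- \frac{21003741}{608}\right) \frac{1}{18380} = - \frac{21003741}{11175040}$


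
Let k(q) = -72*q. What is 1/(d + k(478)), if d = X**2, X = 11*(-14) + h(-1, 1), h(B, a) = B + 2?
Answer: -1/11007 ≈ -9.0851e-5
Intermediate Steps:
h(B, a) = 2 + B
X = -153 (X = 11*(-14) + (2 - 1) = -154 + 1 = -153)
d = 23409 (d = (-153)**2 = 23409)
1/(d + k(478)) = 1/(23409 - 72*478) = 1/(23409 - 34416) = 1/(-11007) = -1/11007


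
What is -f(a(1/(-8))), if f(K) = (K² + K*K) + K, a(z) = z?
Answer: 3/32 ≈ 0.093750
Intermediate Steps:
f(K) = K + 2*K² (f(K) = (K² + K²) + K = 2*K² + K = K + 2*K²)
-f(a(1/(-8))) = -(1 + 2/(-8))/(-8) = -(-1)*(1 + 2*(-⅛))/8 = -(-1)*(1 - ¼)/8 = -(-1)*3/(8*4) = -1*(-3/32) = 3/32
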